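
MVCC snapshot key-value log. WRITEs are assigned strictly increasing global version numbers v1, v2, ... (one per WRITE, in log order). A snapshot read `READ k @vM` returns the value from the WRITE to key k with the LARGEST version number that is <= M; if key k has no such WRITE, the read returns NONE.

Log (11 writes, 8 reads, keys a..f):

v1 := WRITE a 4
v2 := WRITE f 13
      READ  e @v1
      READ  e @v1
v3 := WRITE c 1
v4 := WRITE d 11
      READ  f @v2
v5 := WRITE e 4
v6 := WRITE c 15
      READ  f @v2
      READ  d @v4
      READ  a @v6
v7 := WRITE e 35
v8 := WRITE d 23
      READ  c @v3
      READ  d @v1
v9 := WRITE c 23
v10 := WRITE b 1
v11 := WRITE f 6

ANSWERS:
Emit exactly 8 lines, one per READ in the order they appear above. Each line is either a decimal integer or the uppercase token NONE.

v1: WRITE a=4  (a history now [(1, 4)])
v2: WRITE f=13  (f history now [(2, 13)])
READ e @v1: history=[] -> no version <= 1 -> NONE
READ e @v1: history=[] -> no version <= 1 -> NONE
v3: WRITE c=1  (c history now [(3, 1)])
v4: WRITE d=11  (d history now [(4, 11)])
READ f @v2: history=[(2, 13)] -> pick v2 -> 13
v5: WRITE e=4  (e history now [(5, 4)])
v6: WRITE c=15  (c history now [(3, 1), (6, 15)])
READ f @v2: history=[(2, 13)] -> pick v2 -> 13
READ d @v4: history=[(4, 11)] -> pick v4 -> 11
READ a @v6: history=[(1, 4)] -> pick v1 -> 4
v7: WRITE e=35  (e history now [(5, 4), (7, 35)])
v8: WRITE d=23  (d history now [(4, 11), (8, 23)])
READ c @v3: history=[(3, 1), (6, 15)] -> pick v3 -> 1
READ d @v1: history=[(4, 11), (8, 23)] -> no version <= 1 -> NONE
v9: WRITE c=23  (c history now [(3, 1), (6, 15), (9, 23)])
v10: WRITE b=1  (b history now [(10, 1)])
v11: WRITE f=6  (f history now [(2, 13), (11, 6)])

Answer: NONE
NONE
13
13
11
4
1
NONE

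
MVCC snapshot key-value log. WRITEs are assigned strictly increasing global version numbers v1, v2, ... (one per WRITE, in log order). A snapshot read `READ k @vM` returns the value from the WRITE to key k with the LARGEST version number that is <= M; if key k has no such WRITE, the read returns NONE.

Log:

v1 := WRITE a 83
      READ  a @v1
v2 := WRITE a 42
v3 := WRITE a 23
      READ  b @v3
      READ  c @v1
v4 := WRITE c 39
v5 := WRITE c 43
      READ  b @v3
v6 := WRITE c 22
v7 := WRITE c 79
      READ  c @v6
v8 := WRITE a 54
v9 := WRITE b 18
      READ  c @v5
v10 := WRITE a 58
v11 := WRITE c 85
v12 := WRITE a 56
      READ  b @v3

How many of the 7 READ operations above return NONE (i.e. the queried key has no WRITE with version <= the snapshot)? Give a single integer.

Answer: 4

Derivation:
v1: WRITE a=83  (a history now [(1, 83)])
READ a @v1: history=[(1, 83)] -> pick v1 -> 83
v2: WRITE a=42  (a history now [(1, 83), (2, 42)])
v3: WRITE a=23  (a history now [(1, 83), (2, 42), (3, 23)])
READ b @v3: history=[] -> no version <= 3 -> NONE
READ c @v1: history=[] -> no version <= 1 -> NONE
v4: WRITE c=39  (c history now [(4, 39)])
v5: WRITE c=43  (c history now [(4, 39), (5, 43)])
READ b @v3: history=[] -> no version <= 3 -> NONE
v6: WRITE c=22  (c history now [(4, 39), (5, 43), (6, 22)])
v7: WRITE c=79  (c history now [(4, 39), (5, 43), (6, 22), (7, 79)])
READ c @v6: history=[(4, 39), (5, 43), (6, 22), (7, 79)] -> pick v6 -> 22
v8: WRITE a=54  (a history now [(1, 83), (2, 42), (3, 23), (8, 54)])
v9: WRITE b=18  (b history now [(9, 18)])
READ c @v5: history=[(4, 39), (5, 43), (6, 22), (7, 79)] -> pick v5 -> 43
v10: WRITE a=58  (a history now [(1, 83), (2, 42), (3, 23), (8, 54), (10, 58)])
v11: WRITE c=85  (c history now [(4, 39), (5, 43), (6, 22), (7, 79), (11, 85)])
v12: WRITE a=56  (a history now [(1, 83), (2, 42), (3, 23), (8, 54), (10, 58), (12, 56)])
READ b @v3: history=[(9, 18)] -> no version <= 3 -> NONE
Read results in order: ['83', 'NONE', 'NONE', 'NONE', '22', '43', 'NONE']
NONE count = 4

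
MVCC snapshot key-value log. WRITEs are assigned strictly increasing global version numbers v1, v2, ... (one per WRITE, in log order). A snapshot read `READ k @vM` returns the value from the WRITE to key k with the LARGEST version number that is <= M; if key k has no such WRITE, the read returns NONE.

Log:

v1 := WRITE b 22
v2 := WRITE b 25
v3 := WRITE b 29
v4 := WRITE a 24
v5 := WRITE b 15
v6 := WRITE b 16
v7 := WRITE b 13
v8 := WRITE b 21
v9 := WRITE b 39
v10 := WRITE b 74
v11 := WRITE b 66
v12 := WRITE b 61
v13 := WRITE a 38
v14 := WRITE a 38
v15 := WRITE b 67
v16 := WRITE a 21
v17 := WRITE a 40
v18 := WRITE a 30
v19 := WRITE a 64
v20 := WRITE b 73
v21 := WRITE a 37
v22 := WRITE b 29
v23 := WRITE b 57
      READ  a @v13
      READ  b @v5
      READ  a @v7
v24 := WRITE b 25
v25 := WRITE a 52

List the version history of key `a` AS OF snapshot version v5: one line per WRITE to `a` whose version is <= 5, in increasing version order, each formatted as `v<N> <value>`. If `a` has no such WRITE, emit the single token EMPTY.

Answer: v4 24

Derivation:
Scan writes for key=a with version <= 5:
  v1 WRITE b 22 -> skip
  v2 WRITE b 25 -> skip
  v3 WRITE b 29 -> skip
  v4 WRITE a 24 -> keep
  v5 WRITE b 15 -> skip
  v6 WRITE b 16 -> skip
  v7 WRITE b 13 -> skip
  v8 WRITE b 21 -> skip
  v9 WRITE b 39 -> skip
  v10 WRITE b 74 -> skip
  v11 WRITE b 66 -> skip
  v12 WRITE b 61 -> skip
  v13 WRITE a 38 -> drop (> snap)
  v14 WRITE a 38 -> drop (> snap)
  v15 WRITE b 67 -> skip
  v16 WRITE a 21 -> drop (> snap)
  v17 WRITE a 40 -> drop (> snap)
  v18 WRITE a 30 -> drop (> snap)
  v19 WRITE a 64 -> drop (> snap)
  v20 WRITE b 73 -> skip
  v21 WRITE a 37 -> drop (> snap)
  v22 WRITE b 29 -> skip
  v23 WRITE b 57 -> skip
  v24 WRITE b 25 -> skip
  v25 WRITE a 52 -> drop (> snap)
Collected: [(4, 24)]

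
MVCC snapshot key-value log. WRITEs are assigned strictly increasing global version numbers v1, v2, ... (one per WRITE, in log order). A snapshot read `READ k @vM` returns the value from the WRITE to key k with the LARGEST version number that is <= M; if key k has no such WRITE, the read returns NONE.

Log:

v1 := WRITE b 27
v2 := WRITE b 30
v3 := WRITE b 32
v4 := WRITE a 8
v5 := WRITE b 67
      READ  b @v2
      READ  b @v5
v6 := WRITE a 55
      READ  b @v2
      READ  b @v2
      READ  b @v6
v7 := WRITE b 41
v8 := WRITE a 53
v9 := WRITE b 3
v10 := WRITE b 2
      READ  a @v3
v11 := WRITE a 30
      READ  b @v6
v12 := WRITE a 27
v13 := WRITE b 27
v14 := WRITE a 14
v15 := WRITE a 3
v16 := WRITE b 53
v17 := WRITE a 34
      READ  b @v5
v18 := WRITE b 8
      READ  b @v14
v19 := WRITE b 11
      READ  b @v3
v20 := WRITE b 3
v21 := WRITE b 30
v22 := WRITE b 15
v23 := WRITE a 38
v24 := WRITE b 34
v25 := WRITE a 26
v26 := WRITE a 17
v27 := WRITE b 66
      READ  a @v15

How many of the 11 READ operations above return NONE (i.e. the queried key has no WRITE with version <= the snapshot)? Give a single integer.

Answer: 1

Derivation:
v1: WRITE b=27  (b history now [(1, 27)])
v2: WRITE b=30  (b history now [(1, 27), (2, 30)])
v3: WRITE b=32  (b history now [(1, 27), (2, 30), (3, 32)])
v4: WRITE a=8  (a history now [(4, 8)])
v5: WRITE b=67  (b history now [(1, 27), (2, 30), (3, 32), (5, 67)])
READ b @v2: history=[(1, 27), (2, 30), (3, 32), (5, 67)] -> pick v2 -> 30
READ b @v5: history=[(1, 27), (2, 30), (3, 32), (5, 67)] -> pick v5 -> 67
v6: WRITE a=55  (a history now [(4, 8), (6, 55)])
READ b @v2: history=[(1, 27), (2, 30), (3, 32), (5, 67)] -> pick v2 -> 30
READ b @v2: history=[(1, 27), (2, 30), (3, 32), (5, 67)] -> pick v2 -> 30
READ b @v6: history=[(1, 27), (2, 30), (3, 32), (5, 67)] -> pick v5 -> 67
v7: WRITE b=41  (b history now [(1, 27), (2, 30), (3, 32), (5, 67), (7, 41)])
v8: WRITE a=53  (a history now [(4, 8), (6, 55), (8, 53)])
v9: WRITE b=3  (b history now [(1, 27), (2, 30), (3, 32), (5, 67), (7, 41), (9, 3)])
v10: WRITE b=2  (b history now [(1, 27), (2, 30), (3, 32), (5, 67), (7, 41), (9, 3), (10, 2)])
READ a @v3: history=[(4, 8), (6, 55), (8, 53)] -> no version <= 3 -> NONE
v11: WRITE a=30  (a history now [(4, 8), (6, 55), (8, 53), (11, 30)])
READ b @v6: history=[(1, 27), (2, 30), (3, 32), (5, 67), (7, 41), (9, 3), (10, 2)] -> pick v5 -> 67
v12: WRITE a=27  (a history now [(4, 8), (6, 55), (8, 53), (11, 30), (12, 27)])
v13: WRITE b=27  (b history now [(1, 27), (2, 30), (3, 32), (5, 67), (7, 41), (9, 3), (10, 2), (13, 27)])
v14: WRITE a=14  (a history now [(4, 8), (6, 55), (8, 53), (11, 30), (12, 27), (14, 14)])
v15: WRITE a=3  (a history now [(4, 8), (6, 55), (8, 53), (11, 30), (12, 27), (14, 14), (15, 3)])
v16: WRITE b=53  (b history now [(1, 27), (2, 30), (3, 32), (5, 67), (7, 41), (9, 3), (10, 2), (13, 27), (16, 53)])
v17: WRITE a=34  (a history now [(4, 8), (6, 55), (8, 53), (11, 30), (12, 27), (14, 14), (15, 3), (17, 34)])
READ b @v5: history=[(1, 27), (2, 30), (3, 32), (5, 67), (7, 41), (9, 3), (10, 2), (13, 27), (16, 53)] -> pick v5 -> 67
v18: WRITE b=8  (b history now [(1, 27), (2, 30), (3, 32), (5, 67), (7, 41), (9, 3), (10, 2), (13, 27), (16, 53), (18, 8)])
READ b @v14: history=[(1, 27), (2, 30), (3, 32), (5, 67), (7, 41), (9, 3), (10, 2), (13, 27), (16, 53), (18, 8)] -> pick v13 -> 27
v19: WRITE b=11  (b history now [(1, 27), (2, 30), (3, 32), (5, 67), (7, 41), (9, 3), (10, 2), (13, 27), (16, 53), (18, 8), (19, 11)])
READ b @v3: history=[(1, 27), (2, 30), (3, 32), (5, 67), (7, 41), (9, 3), (10, 2), (13, 27), (16, 53), (18, 8), (19, 11)] -> pick v3 -> 32
v20: WRITE b=3  (b history now [(1, 27), (2, 30), (3, 32), (5, 67), (7, 41), (9, 3), (10, 2), (13, 27), (16, 53), (18, 8), (19, 11), (20, 3)])
v21: WRITE b=30  (b history now [(1, 27), (2, 30), (3, 32), (5, 67), (7, 41), (9, 3), (10, 2), (13, 27), (16, 53), (18, 8), (19, 11), (20, 3), (21, 30)])
v22: WRITE b=15  (b history now [(1, 27), (2, 30), (3, 32), (5, 67), (7, 41), (9, 3), (10, 2), (13, 27), (16, 53), (18, 8), (19, 11), (20, 3), (21, 30), (22, 15)])
v23: WRITE a=38  (a history now [(4, 8), (6, 55), (8, 53), (11, 30), (12, 27), (14, 14), (15, 3), (17, 34), (23, 38)])
v24: WRITE b=34  (b history now [(1, 27), (2, 30), (3, 32), (5, 67), (7, 41), (9, 3), (10, 2), (13, 27), (16, 53), (18, 8), (19, 11), (20, 3), (21, 30), (22, 15), (24, 34)])
v25: WRITE a=26  (a history now [(4, 8), (6, 55), (8, 53), (11, 30), (12, 27), (14, 14), (15, 3), (17, 34), (23, 38), (25, 26)])
v26: WRITE a=17  (a history now [(4, 8), (6, 55), (8, 53), (11, 30), (12, 27), (14, 14), (15, 3), (17, 34), (23, 38), (25, 26), (26, 17)])
v27: WRITE b=66  (b history now [(1, 27), (2, 30), (3, 32), (5, 67), (7, 41), (9, 3), (10, 2), (13, 27), (16, 53), (18, 8), (19, 11), (20, 3), (21, 30), (22, 15), (24, 34), (27, 66)])
READ a @v15: history=[(4, 8), (6, 55), (8, 53), (11, 30), (12, 27), (14, 14), (15, 3), (17, 34), (23, 38), (25, 26), (26, 17)] -> pick v15 -> 3
Read results in order: ['30', '67', '30', '30', '67', 'NONE', '67', '67', '27', '32', '3']
NONE count = 1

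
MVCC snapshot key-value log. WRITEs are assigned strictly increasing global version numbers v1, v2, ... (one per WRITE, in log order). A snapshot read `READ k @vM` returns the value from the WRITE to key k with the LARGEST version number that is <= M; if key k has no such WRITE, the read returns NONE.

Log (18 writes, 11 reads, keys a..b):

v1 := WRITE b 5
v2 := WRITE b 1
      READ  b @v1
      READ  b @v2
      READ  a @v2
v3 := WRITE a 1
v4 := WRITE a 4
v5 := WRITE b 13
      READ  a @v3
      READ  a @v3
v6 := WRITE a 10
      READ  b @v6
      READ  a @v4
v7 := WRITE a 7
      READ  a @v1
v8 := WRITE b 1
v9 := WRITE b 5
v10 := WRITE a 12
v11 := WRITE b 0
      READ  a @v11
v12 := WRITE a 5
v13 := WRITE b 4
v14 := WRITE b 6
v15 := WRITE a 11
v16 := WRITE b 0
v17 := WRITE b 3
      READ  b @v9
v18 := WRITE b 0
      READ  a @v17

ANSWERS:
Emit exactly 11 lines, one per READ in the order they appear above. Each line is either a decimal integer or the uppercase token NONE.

Answer: 5
1
NONE
1
1
13
4
NONE
12
5
11

Derivation:
v1: WRITE b=5  (b history now [(1, 5)])
v2: WRITE b=1  (b history now [(1, 5), (2, 1)])
READ b @v1: history=[(1, 5), (2, 1)] -> pick v1 -> 5
READ b @v2: history=[(1, 5), (2, 1)] -> pick v2 -> 1
READ a @v2: history=[] -> no version <= 2 -> NONE
v3: WRITE a=1  (a history now [(3, 1)])
v4: WRITE a=4  (a history now [(3, 1), (4, 4)])
v5: WRITE b=13  (b history now [(1, 5), (2, 1), (5, 13)])
READ a @v3: history=[(3, 1), (4, 4)] -> pick v3 -> 1
READ a @v3: history=[(3, 1), (4, 4)] -> pick v3 -> 1
v6: WRITE a=10  (a history now [(3, 1), (4, 4), (6, 10)])
READ b @v6: history=[(1, 5), (2, 1), (5, 13)] -> pick v5 -> 13
READ a @v4: history=[(3, 1), (4, 4), (6, 10)] -> pick v4 -> 4
v7: WRITE a=7  (a history now [(3, 1), (4, 4), (6, 10), (7, 7)])
READ a @v1: history=[(3, 1), (4, 4), (6, 10), (7, 7)] -> no version <= 1 -> NONE
v8: WRITE b=1  (b history now [(1, 5), (2, 1), (5, 13), (8, 1)])
v9: WRITE b=5  (b history now [(1, 5), (2, 1), (5, 13), (8, 1), (9, 5)])
v10: WRITE a=12  (a history now [(3, 1), (4, 4), (6, 10), (7, 7), (10, 12)])
v11: WRITE b=0  (b history now [(1, 5), (2, 1), (5, 13), (8, 1), (9, 5), (11, 0)])
READ a @v11: history=[(3, 1), (4, 4), (6, 10), (7, 7), (10, 12)] -> pick v10 -> 12
v12: WRITE a=5  (a history now [(3, 1), (4, 4), (6, 10), (7, 7), (10, 12), (12, 5)])
v13: WRITE b=4  (b history now [(1, 5), (2, 1), (5, 13), (8, 1), (9, 5), (11, 0), (13, 4)])
v14: WRITE b=6  (b history now [(1, 5), (2, 1), (5, 13), (8, 1), (9, 5), (11, 0), (13, 4), (14, 6)])
v15: WRITE a=11  (a history now [(3, 1), (4, 4), (6, 10), (7, 7), (10, 12), (12, 5), (15, 11)])
v16: WRITE b=0  (b history now [(1, 5), (2, 1), (5, 13), (8, 1), (9, 5), (11, 0), (13, 4), (14, 6), (16, 0)])
v17: WRITE b=3  (b history now [(1, 5), (2, 1), (5, 13), (8, 1), (9, 5), (11, 0), (13, 4), (14, 6), (16, 0), (17, 3)])
READ b @v9: history=[(1, 5), (2, 1), (5, 13), (8, 1), (9, 5), (11, 0), (13, 4), (14, 6), (16, 0), (17, 3)] -> pick v9 -> 5
v18: WRITE b=0  (b history now [(1, 5), (2, 1), (5, 13), (8, 1), (9, 5), (11, 0), (13, 4), (14, 6), (16, 0), (17, 3), (18, 0)])
READ a @v17: history=[(3, 1), (4, 4), (6, 10), (7, 7), (10, 12), (12, 5), (15, 11)] -> pick v15 -> 11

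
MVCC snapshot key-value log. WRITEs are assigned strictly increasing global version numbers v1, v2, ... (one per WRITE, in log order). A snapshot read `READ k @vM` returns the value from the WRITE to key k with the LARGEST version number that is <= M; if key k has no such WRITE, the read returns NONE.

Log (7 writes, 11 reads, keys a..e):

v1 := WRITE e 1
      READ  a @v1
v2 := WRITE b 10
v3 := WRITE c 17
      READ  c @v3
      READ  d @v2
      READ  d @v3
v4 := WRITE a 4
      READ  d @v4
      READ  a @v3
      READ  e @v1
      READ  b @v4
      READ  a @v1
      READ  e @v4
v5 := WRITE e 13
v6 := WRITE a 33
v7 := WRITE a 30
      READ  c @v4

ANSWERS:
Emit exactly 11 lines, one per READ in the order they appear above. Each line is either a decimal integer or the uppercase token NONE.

v1: WRITE e=1  (e history now [(1, 1)])
READ a @v1: history=[] -> no version <= 1 -> NONE
v2: WRITE b=10  (b history now [(2, 10)])
v3: WRITE c=17  (c history now [(3, 17)])
READ c @v3: history=[(3, 17)] -> pick v3 -> 17
READ d @v2: history=[] -> no version <= 2 -> NONE
READ d @v3: history=[] -> no version <= 3 -> NONE
v4: WRITE a=4  (a history now [(4, 4)])
READ d @v4: history=[] -> no version <= 4 -> NONE
READ a @v3: history=[(4, 4)] -> no version <= 3 -> NONE
READ e @v1: history=[(1, 1)] -> pick v1 -> 1
READ b @v4: history=[(2, 10)] -> pick v2 -> 10
READ a @v1: history=[(4, 4)] -> no version <= 1 -> NONE
READ e @v4: history=[(1, 1)] -> pick v1 -> 1
v5: WRITE e=13  (e history now [(1, 1), (5, 13)])
v6: WRITE a=33  (a history now [(4, 4), (6, 33)])
v7: WRITE a=30  (a history now [(4, 4), (6, 33), (7, 30)])
READ c @v4: history=[(3, 17)] -> pick v3 -> 17

Answer: NONE
17
NONE
NONE
NONE
NONE
1
10
NONE
1
17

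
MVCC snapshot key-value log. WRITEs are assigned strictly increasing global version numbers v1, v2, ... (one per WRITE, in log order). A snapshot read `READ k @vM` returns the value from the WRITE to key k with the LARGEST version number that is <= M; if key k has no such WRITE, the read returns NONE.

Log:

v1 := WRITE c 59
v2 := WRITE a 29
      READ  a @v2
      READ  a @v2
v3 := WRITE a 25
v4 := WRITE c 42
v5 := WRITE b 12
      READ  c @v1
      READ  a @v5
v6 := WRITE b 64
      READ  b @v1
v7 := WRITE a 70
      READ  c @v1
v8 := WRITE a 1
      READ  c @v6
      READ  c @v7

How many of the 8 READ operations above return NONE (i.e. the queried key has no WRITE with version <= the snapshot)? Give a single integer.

v1: WRITE c=59  (c history now [(1, 59)])
v2: WRITE a=29  (a history now [(2, 29)])
READ a @v2: history=[(2, 29)] -> pick v2 -> 29
READ a @v2: history=[(2, 29)] -> pick v2 -> 29
v3: WRITE a=25  (a history now [(2, 29), (3, 25)])
v4: WRITE c=42  (c history now [(1, 59), (4, 42)])
v5: WRITE b=12  (b history now [(5, 12)])
READ c @v1: history=[(1, 59), (4, 42)] -> pick v1 -> 59
READ a @v5: history=[(2, 29), (3, 25)] -> pick v3 -> 25
v6: WRITE b=64  (b history now [(5, 12), (6, 64)])
READ b @v1: history=[(5, 12), (6, 64)] -> no version <= 1 -> NONE
v7: WRITE a=70  (a history now [(2, 29), (3, 25), (7, 70)])
READ c @v1: history=[(1, 59), (4, 42)] -> pick v1 -> 59
v8: WRITE a=1  (a history now [(2, 29), (3, 25), (7, 70), (8, 1)])
READ c @v6: history=[(1, 59), (4, 42)] -> pick v4 -> 42
READ c @v7: history=[(1, 59), (4, 42)] -> pick v4 -> 42
Read results in order: ['29', '29', '59', '25', 'NONE', '59', '42', '42']
NONE count = 1

Answer: 1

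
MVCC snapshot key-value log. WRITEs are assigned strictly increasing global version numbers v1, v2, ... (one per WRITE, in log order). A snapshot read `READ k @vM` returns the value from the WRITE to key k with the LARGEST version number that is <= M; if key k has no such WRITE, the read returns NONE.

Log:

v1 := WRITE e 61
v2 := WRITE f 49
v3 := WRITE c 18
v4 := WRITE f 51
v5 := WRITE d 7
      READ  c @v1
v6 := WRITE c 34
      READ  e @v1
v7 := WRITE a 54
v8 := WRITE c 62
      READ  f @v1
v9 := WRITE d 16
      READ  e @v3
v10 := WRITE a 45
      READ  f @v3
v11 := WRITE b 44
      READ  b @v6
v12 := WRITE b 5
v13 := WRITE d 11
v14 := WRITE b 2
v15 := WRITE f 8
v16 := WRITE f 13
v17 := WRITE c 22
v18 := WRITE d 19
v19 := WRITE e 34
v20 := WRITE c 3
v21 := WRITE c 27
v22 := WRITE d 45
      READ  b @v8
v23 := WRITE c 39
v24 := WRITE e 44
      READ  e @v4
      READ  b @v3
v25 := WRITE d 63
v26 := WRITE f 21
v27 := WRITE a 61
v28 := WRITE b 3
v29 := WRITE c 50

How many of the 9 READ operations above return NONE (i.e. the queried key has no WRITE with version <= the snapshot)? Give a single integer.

v1: WRITE e=61  (e history now [(1, 61)])
v2: WRITE f=49  (f history now [(2, 49)])
v3: WRITE c=18  (c history now [(3, 18)])
v4: WRITE f=51  (f history now [(2, 49), (4, 51)])
v5: WRITE d=7  (d history now [(5, 7)])
READ c @v1: history=[(3, 18)] -> no version <= 1 -> NONE
v6: WRITE c=34  (c history now [(3, 18), (6, 34)])
READ e @v1: history=[(1, 61)] -> pick v1 -> 61
v7: WRITE a=54  (a history now [(7, 54)])
v8: WRITE c=62  (c history now [(3, 18), (6, 34), (8, 62)])
READ f @v1: history=[(2, 49), (4, 51)] -> no version <= 1 -> NONE
v9: WRITE d=16  (d history now [(5, 7), (9, 16)])
READ e @v3: history=[(1, 61)] -> pick v1 -> 61
v10: WRITE a=45  (a history now [(7, 54), (10, 45)])
READ f @v3: history=[(2, 49), (4, 51)] -> pick v2 -> 49
v11: WRITE b=44  (b history now [(11, 44)])
READ b @v6: history=[(11, 44)] -> no version <= 6 -> NONE
v12: WRITE b=5  (b history now [(11, 44), (12, 5)])
v13: WRITE d=11  (d history now [(5, 7), (9, 16), (13, 11)])
v14: WRITE b=2  (b history now [(11, 44), (12, 5), (14, 2)])
v15: WRITE f=8  (f history now [(2, 49), (4, 51), (15, 8)])
v16: WRITE f=13  (f history now [(2, 49), (4, 51), (15, 8), (16, 13)])
v17: WRITE c=22  (c history now [(3, 18), (6, 34), (8, 62), (17, 22)])
v18: WRITE d=19  (d history now [(5, 7), (9, 16), (13, 11), (18, 19)])
v19: WRITE e=34  (e history now [(1, 61), (19, 34)])
v20: WRITE c=3  (c history now [(3, 18), (6, 34), (8, 62), (17, 22), (20, 3)])
v21: WRITE c=27  (c history now [(3, 18), (6, 34), (8, 62), (17, 22), (20, 3), (21, 27)])
v22: WRITE d=45  (d history now [(5, 7), (9, 16), (13, 11), (18, 19), (22, 45)])
READ b @v8: history=[(11, 44), (12, 5), (14, 2)] -> no version <= 8 -> NONE
v23: WRITE c=39  (c history now [(3, 18), (6, 34), (8, 62), (17, 22), (20, 3), (21, 27), (23, 39)])
v24: WRITE e=44  (e history now [(1, 61), (19, 34), (24, 44)])
READ e @v4: history=[(1, 61), (19, 34), (24, 44)] -> pick v1 -> 61
READ b @v3: history=[(11, 44), (12, 5), (14, 2)] -> no version <= 3 -> NONE
v25: WRITE d=63  (d history now [(5, 7), (9, 16), (13, 11), (18, 19), (22, 45), (25, 63)])
v26: WRITE f=21  (f history now [(2, 49), (4, 51), (15, 8), (16, 13), (26, 21)])
v27: WRITE a=61  (a history now [(7, 54), (10, 45), (27, 61)])
v28: WRITE b=3  (b history now [(11, 44), (12, 5), (14, 2), (28, 3)])
v29: WRITE c=50  (c history now [(3, 18), (6, 34), (8, 62), (17, 22), (20, 3), (21, 27), (23, 39), (29, 50)])
Read results in order: ['NONE', '61', 'NONE', '61', '49', 'NONE', 'NONE', '61', 'NONE']
NONE count = 5

Answer: 5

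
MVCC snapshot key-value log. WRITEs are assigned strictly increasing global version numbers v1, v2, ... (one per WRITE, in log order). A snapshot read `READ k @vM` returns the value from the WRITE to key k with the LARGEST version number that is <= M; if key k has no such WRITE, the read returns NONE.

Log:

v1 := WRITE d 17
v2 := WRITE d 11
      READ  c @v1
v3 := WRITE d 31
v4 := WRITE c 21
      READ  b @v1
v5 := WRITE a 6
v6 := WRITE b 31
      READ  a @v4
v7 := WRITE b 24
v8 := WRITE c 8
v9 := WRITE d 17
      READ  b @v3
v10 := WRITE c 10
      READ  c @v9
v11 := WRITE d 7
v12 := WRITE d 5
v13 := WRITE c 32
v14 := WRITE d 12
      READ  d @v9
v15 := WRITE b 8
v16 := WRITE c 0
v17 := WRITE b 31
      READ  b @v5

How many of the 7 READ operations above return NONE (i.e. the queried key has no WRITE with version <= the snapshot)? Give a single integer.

Answer: 5

Derivation:
v1: WRITE d=17  (d history now [(1, 17)])
v2: WRITE d=11  (d history now [(1, 17), (2, 11)])
READ c @v1: history=[] -> no version <= 1 -> NONE
v3: WRITE d=31  (d history now [(1, 17), (2, 11), (3, 31)])
v4: WRITE c=21  (c history now [(4, 21)])
READ b @v1: history=[] -> no version <= 1 -> NONE
v5: WRITE a=6  (a history now [(5, 6)])
v6: WRITE b=31  (b history now [(6, 31)])
READ a @v4: history=[(5, 6)] -> no version <= 4 -> NONE
v7: WRITE b=24  (b history now [(6, 31), (7, 24)])
v8: WRITE c=8  (c history now [(4, 21), (8, 8)])
v9: WRITE d=17  (d history now [(1, 17), (2, 11), (3, 31), (9, 17)])
READ b @v3: history=[(6, 31), (7, 24)] -> no version <= 3 -> NONE
v10: WRITE c=10  (c history now [(4, 21), (8, 8), (10, 10)])
READ c @v9: history=[(4, 21), (8, 8), (10, 10)] -> pick v8 -> 8
v11: WRITE d=7  (d history now [(1, 17), (2, 11), (3, 31), (9, 17), (11, 7)])
v12: WRITE d=5  (d history now [(1, 17), (2, 11), (3, 31), (9, 17), (11, 7), (12, 5)])
v13: WRITE c=32  (c history now [(4, 21), (8, 8), (10, 10), (13, 32)])
v14: WRITE d=12  (d history now [(1, 17), (2, 11), (3, 31), (9, 17), (11, 7), (12, 5), (14, 12)])
READ d @v9: history=[(1, 17), (2, 11), (3, 31), (9, 17), (11, 7), (12, 5), (14, 12)] -> pick v9 -> 17
v15: WRITE b=8  (b history now [(6, 31), (7, 24), (15, 8)])
v16: WRITE c=0  (c history now [(4, 21), (8, 8), (10, 10), (13, 32), (16, 0)])
v17: WRITE b=31  (b history now [(6, 31), (7, 24), (15, 8), (17, 31)])
READ b @v5: history=[(6, 31), (7, 24), (15, 8), (17, 31)] -> no version <= 5 -> NONE
Read results in order: ['NONE', 'NONE', 'NONE', 'NONE', '8', '17', 'NONE']
NONE count = 5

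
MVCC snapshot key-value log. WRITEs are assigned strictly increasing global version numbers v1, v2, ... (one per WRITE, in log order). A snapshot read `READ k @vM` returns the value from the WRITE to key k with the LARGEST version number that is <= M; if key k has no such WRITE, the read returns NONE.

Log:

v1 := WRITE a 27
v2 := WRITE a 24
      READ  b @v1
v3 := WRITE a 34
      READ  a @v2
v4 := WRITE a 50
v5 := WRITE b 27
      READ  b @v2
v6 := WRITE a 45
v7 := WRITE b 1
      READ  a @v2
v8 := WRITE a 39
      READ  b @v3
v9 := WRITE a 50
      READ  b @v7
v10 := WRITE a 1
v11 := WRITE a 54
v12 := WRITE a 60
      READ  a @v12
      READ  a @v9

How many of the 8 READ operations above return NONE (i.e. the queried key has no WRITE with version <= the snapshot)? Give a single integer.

Answer: 3

Derivation:
v1: WRITE a=27  (a history now [(1, 27)])
v2: WRITE a=24  (a history now [(1, 27), (2, 24)])
READ b @v1: history=[] -> no version <= 1 -> NONE
v3: WRITE a=34  (a history now [(1, 27), (2, 24), (3, 34)])
READ a @v2: history=[(1, 27), (2, 24), (3, 34)] -> pick v2 -> 24
v4: WRITE a=50  (a history now [(1, 27), (2, 24), (3, 34), (4, 50)])
v5: WRITE b=27  (b history now [(5, 27)])
READ b @v2: history=[(5, 27)] -> no version <= 2 -> NONE
v6: WRITE a=45  (a history now [(1, 27), (2, 24), (3, 34), (4, 50), (6, 45)])
v7: WRITE b=1  (b history now [(5, 27), (7, 1)])
READ a @v2: history=[(1, 27), (2, 24), (3, 34), (4, 50), (6, 45)] -> pick v2 -> 24
v8: WRITE a=39  (a history now [(1, 27), (2, 24), (3, 34), (4, 50), (6, 45), (8, 39)])
READ b @v3: history=[(5, 27), (7, 1)] -> no version <= 3 -> NONE
v9: WRITE a=50  (a history now [(1, 27), (2, 24), (3, 34), (4, 50), (6, 45), (8, 39), (9, 50)])
READ b @v7: history=[(5, 27), (7, 1)] -> pick v7 -> 1
v10: WRITE a=1  (a history now [(1, 27), (2, 24), (3, 34), (4, 50), (6, 45), (8, 39), (9, 50), (10, 1)])
v11: WRITE a=54  (a history now [(1, 27), (2, 24), (3, 34), (4, 50), (6, 45), (8, 39), (9, 50), (10, 1), (11, 54)])
v12: WRITE a=60  (a history now [(1, 27), (2, 24), (3, 34), (4, 50), (6, 45), (8, 39), (9, 50), (10, 1), (11, 54), (12, 60)])
READ a @v12: history=[(1, 27), (2, 24), (3, 34), (4, 50), (6, 45), (8, 39), (9, 50), (10, 1), (11, 54), (12, 60)] -> pick v12 -> 60
READ a @v9: history=[(1, 27), (2, 24), (3, 34), (4, 50), (6, 45), (8, 39), (9, 50), (10, 1), (11, 54), (12, 60)] -> pick v9 -> 50
Read results in order: ['NONE', '24', 'NONE', '24', 'NONE', '1', '60', '50']
NONE count = 3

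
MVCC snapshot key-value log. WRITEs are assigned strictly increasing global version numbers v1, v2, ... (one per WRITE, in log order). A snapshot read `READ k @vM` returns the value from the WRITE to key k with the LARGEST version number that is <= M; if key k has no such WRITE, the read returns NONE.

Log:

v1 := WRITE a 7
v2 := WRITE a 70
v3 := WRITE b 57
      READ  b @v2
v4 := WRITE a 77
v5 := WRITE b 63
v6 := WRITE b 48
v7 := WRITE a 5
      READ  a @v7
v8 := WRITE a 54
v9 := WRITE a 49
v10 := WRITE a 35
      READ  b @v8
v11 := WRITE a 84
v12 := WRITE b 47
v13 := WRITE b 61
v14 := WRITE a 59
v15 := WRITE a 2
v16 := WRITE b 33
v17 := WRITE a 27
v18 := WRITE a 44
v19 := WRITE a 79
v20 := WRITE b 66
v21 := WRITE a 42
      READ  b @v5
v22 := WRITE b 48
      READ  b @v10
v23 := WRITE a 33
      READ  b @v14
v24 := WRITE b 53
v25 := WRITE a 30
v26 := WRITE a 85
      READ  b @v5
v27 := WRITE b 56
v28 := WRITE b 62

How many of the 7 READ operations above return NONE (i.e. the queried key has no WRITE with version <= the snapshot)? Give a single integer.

v1: WRITE a=7  (a history now [(1, 7)])
v2: WRITE a=70  (a history now [(1, 7), (2, 70)])
v3: WRITE b=57  (b history now [(3, 57)])
READ b @v2: history=[(3, 57)] -> no version <= 2 -> NONE
v4: WRITE a=77  (a history now [(1, 7), (2, 70), (4, 77)])
v5: WRITE b=63  (b history now [(3, 57), (5, 63)])
v6: WRITE b=48  (b history now [(3, 57), (5, 63), (6, 48)])
v7: WRITE a=5  (a history now [(1, 7), (2, 70), (4, 77), (7, 5)])
READ a @v7: history=[(1, 7), (2, 70), (4, 77), (7, 5)] -> pick v7 -> 5
v8: WRITE a=54  (a history now [(1, 7), (2, 70), (4, 77), (7, 5), (8, 54)])
v9: WRITE a=49  (a history now [(1, 7), (2, 70), (4, 77), (7, 5), (8, 54), (9, 49)])
v10: WRITE a=35  (a history now [(1, 7), (2, 70), (4, 77), (7, 5), (8, 54), (9, 49), (10, 35)])
READ b @v8: history=[(3, 57), (5, 63), (6, 48)] -> pick v6 -> 48
v11: WRITE a=84  (a history now [(1, 7), (2, 70), (4, 77), (7, 5), (8, 54), (9, 49), (10, 35), (11, 84)])
v12: WRITE b=47  (b history now [(3, 57), (5, 63), (6, 48), (12, 47)])
v13: WRITE b=61  (b history now [(3, 57), (5, 63), (6, 48), (12, 47), (13, 61)])
v14: WRITE a=59  (a history now [(1, 7), (2, 70), (4, 77), (7, 5), (8, 54), (9, 49), (10, 35), (11, 84), (14, 59)])
v15: WRITE a=2  (a history now [(1, 7), (2, 70), (4, 77), (7, 5), (8, 54), (9, 49), (10, 35), (11, 84), (14, 59), (15, 2)])
v16: WRITE b=33  (b history now [(3, 57), (5, 63), (6, 48), (12, 47), (13, 61), (16, 33)])
v17: WRITE a=27  (a history now [(1, 7), (2, 70), (4, 77), (7, 5), (8, 54), (9, 49), (10, 35), (11, 84), (14, 59), (15, 2), (17, 27)])
v18: WRITE a=44  (a history now [(1, 7), (2, 70), (4, 77), (7, 5), (8, 54), (9, 49), (10, 35), (11, 84), (14, 59), (15, 2), (17, 27), (18, 44)])
v19: WRITE a=79  (a history now [(1, 7), (2, 70), (4, 77), (7, 5), (8, 54), (9, 49), (10, 35), (11, 84), (14, 59), (15, 2), (17, 27), (18, 44), (19, 79)])
v20: WRITE b=66  (b history now [(3, 57), (5, 63), (6, 48), (12, 47), (13, 61), (16, 33), (20, 66)])
v21: WRITE a=42  (a history now [(1, 7), (2, 70), (4, 77), (7, 5), (8, 54), (9, 49), (10, 35), (11, 84), (14, 59), (15, 2), (17, 27), (18, 44), (19, 79), (21, 42)])
READ b @v5: history=[(3, 57), (5, 63), (6, 48), (12, 47), (13, 61), (16, 33), (20, 66)] -> pick v5 -> 63
v22: WRITE b=48  (b history now [(3, 57), (5, 63), (6, 48), (12, 47), (13, 61), (16, 33), (20, 66), (22, 48)])
READ b @v10: history=[(3, 57), (5, 63), (6, 48), (12, 47), (13, 61), (16, 33), (20, 66), (22, 48)] -> pick v6 -> 48
v23: WRITE a=33  (a history now [(1, 7), (2, 70), (4, 77), (7, 5), (8, 54), (9, 49), (10, 35), (11, 84), (14, 59), (15, 2), (17, 27), (18, 44), (19, 79), (21, 42), (23, 33)])
READ b @v14: history=[(3, 57), (5, 63), (6, 48), (12, 47), (13, 61), (16, 33), (20, 66), (22, 48)] -> pick v13 -> 61
v24: WRITE b=53  (b history now [(3, 57), (5, 63), (6, 48), (12, 47), (13, 61), (16, 33), (20, 66), (22, 48), (24, 53)])
v25: WRITE a=30  (a history now [(1, 7), (2, 70), (4, 77), (7, 5), (8, 54), (9, 49), (10, 35), (11, 84), (14, 59), (15, 2), (17, 27), (18, 44), (19, 79), (21, 42), (23, 33), (25, 30)])
v26: WRITE a=85  (a history now [(1, 7), (2, 70), (4, 77), (7, 5), (8, 54), (9, 49), (10, 35), (11, 84), (14, 59), (15, 2), (17, 27), (18, 44), (19, 79), (21, 42), (23, 33), (25, 30), (26, 85)])
READ b @v5: history=[(3, 57), (5, 63), (6, 48), (12, 47), (13, 61), (16, 33), (20, 66), (22, 48), (24, 53)] -> pick v5 -> 63
v27: WRITE b=56  (b history now [(3, 57), (5, 63), (6, 48), (12, 47), (13, 61), (16, 33), (20, 66), (22, 48), (24, 53), (27, 56)])
v28: WRITE b=62  (b history now [(3, 57), (5, 63), (6, 48), (12, 47), (13, 61), (16, 33), (20, 66), (22, 48), (24, 53), (27, 56), (28, 62)])
Read results in order: ['NONE', '5', '48', '63', '48', '61', '63']
NONE count = 1

Answer: 1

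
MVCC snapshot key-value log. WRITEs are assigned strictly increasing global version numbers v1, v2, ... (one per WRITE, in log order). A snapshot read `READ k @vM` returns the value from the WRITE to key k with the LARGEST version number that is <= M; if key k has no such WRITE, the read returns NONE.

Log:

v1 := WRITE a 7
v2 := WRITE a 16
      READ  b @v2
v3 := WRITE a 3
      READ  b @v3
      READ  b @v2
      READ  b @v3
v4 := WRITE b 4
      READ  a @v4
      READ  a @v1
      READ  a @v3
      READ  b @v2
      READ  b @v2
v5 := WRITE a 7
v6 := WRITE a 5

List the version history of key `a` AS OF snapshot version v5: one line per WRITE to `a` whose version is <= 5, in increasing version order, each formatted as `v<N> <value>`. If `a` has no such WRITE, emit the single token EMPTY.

Scan writes for key=a with version <= 5:
  v1 WRITE a 7 -> keep
  v2 WRITE a 16 -> keep
  v3 WRITE a 3 -> keep
  v4 WRITE b 4 -> skip
  v5 WRITE a 7 -> keep
  v6 WRITE a 5 -> drop (> snap)
Collected: [(1, 7), (2, 16), (3, 3), (5, 7)]

Answer: v1 7
v2 16
v3 3
v5 7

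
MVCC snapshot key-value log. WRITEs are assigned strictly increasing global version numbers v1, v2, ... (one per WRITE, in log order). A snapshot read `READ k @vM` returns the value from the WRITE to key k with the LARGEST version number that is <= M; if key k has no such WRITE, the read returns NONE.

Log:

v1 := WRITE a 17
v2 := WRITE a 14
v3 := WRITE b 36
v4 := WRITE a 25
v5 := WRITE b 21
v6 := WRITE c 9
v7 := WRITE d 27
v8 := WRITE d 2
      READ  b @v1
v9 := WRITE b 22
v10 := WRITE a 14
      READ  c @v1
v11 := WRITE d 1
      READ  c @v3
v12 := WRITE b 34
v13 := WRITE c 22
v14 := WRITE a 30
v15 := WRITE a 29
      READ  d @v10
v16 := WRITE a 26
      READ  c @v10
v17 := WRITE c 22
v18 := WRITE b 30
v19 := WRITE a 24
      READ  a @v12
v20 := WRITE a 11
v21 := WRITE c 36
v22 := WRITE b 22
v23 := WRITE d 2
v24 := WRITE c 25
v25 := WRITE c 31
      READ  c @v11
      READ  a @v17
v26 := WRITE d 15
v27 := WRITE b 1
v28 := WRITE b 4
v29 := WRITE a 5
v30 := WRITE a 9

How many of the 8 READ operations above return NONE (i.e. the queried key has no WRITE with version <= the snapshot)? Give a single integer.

v1: WRITE a=17  (a history now [(1, 17)])
v2: WRITE a=14  (a history now [(1, 17), (2, 14)])
v3: WRITE b=36  (b history now [(3, 36)])
v4: WRITE a=25  (a history now [(1, 17), (2, 14), (4, 25)])
v5: WRITE b=21  (b history now [(3, 36), (5, 21)])
v6: WRITE c=9  (c history now [(6, 9)])
v7: WRITE d=27  (d history now [(7, 27)])
v8: WRITE d=2  (d history now [(7, 27), (8, 2)])
READ b @v1: history=[(3, 36), (5, 21)] -> no version <= 1 -> NONE
v9: WRITE b=22  (b history now [(3, 36), (5, 21), (9, 22)])
v10: WRITE a=14  (a history now [(1, 17), (2, 14), (4, 25), (10, 14)])
READ c @v1: history=[(6, 9)] -> no version <= 1 -> NONE
v11: WRITE d=1  (d history now [(7, 27), (8, 2), (11, 1)])
READ c @v3: history=[(6, 9)] -> no version <= 3 -> NONE
v12: WRITE b=34  (b history now [(3, 36), (5, 21), (9, 22), (12, 34)])
v13: WRITE c=22  (c history now [(6, 9), (13, 22)])
v14: WRITE a=30  (a history now [(1, 17), (2, 14), (4, 25), (10, 14), (14, 30)])
v15: WRITE a=29  (a history now [(1, 17), (2, 14), (4, 25), (10, 14), (14, 30), (15, 29)])
READ d @v10: history=[(7, 27), (8, 2), (11, 1)] -> pick v8 -> 2
v16: WRITE a=26  (a history now [(1, 17), (2, 14), (4, 25), (10, 14), (14, 30), (15, 29), (16, 26)])
READ c @v10: history=[(6, 9), (13, 22)] -> pick v6 -> 9
v17: WRITE c=22  (c history now [(6, 9), (13, 22), (17, 22)])
v18: WRITE b=30  (b history now [(3, 36), (5, 21), (9, 22), (12, 34), (18, 30)])
v19: WRITE a=24  (a history now [(1, 17), (2, 14), (4, 25), (10, 14), (14, 30), (15, 29), (16, 26), (19, 24)])
READ a @v12: history=[(1, 17), (2, 14), (4, 25), (10, 14), (14, 30), (15, 29), (16, 26), (19, 24)] -> pick v10 -> 14
v20: WRITE a=11  (a history now [(1, 17), (2, 14), (4, 25), (10, 14), (14, 30), (15, 29), (16, 26), (19, 24), (20, 11)])
v21: WRITE c=36  (c history now [(6, 9), (13, 22), (17, 22), (21, 36)])
v22: WRITE b=22  (b history now [(3, 36), (5, 21), (9, 22), (12, 34), (18, 30), (22, 22)])
v23: WRITE d=2  (d history now [(7, 27), (8, 2), (11, 1), (23, 2)])
v24: WRITE c=25  (c history now [(6, 9), (13, 22), (17, 22), (21, 36), (24, 25)])
v25: WRITE c=31  (c history now [(6, 9), (13, 22), (17, 22), (21, 36), (24, 25), (25, 31)])
READ c @v11: history=[(6, 9), (13, 22), (17, 22), (21, 36), (24, 25), (25, 31)] -> pick v6 -> 9
READ a @v17: history=[(1, 17), (2, 14), (4, 25), (10, 14), (14, 30), (15, 29), (16, 26), (19, 24), (20, 11)] -> pick v16 -> 26
v26: WRITE d=15  (d history now [(7, 27), (8, 2), (11, 1), (23, 2), (26, 15)])
v27: WRITE b=1  (b history now [(3, 36), (5, 21), (9, 22), (12, 34), (18, 30), (22, 22), (27, 1)])
v28: WRITE b=4  (b history now [(3, 36), (5, 21), (9, 22), (12, 34), (18, 30), (22, 22), (27, 1), (28, 4)])
v29: WRITE a=5  (a history now [(1, 17), (2, 14), (4, 25), (10, 14), (14, 30), (15, 29), (16, 26), (19, 24), (20, 11), (29, 5)])
v30: WRITE a=9  (a history now [(1, 17), (2, 14), (4, 25), (10, 14), (14, 30), (15, 29), (16, 26), (19, 24), (20, 11), (29, 5), (30, 9)])
Read results in order: ['NONE', 'NONE', 'NONE', '2', '9', '14', '9', '26']
NONE count = 3

Answer: 3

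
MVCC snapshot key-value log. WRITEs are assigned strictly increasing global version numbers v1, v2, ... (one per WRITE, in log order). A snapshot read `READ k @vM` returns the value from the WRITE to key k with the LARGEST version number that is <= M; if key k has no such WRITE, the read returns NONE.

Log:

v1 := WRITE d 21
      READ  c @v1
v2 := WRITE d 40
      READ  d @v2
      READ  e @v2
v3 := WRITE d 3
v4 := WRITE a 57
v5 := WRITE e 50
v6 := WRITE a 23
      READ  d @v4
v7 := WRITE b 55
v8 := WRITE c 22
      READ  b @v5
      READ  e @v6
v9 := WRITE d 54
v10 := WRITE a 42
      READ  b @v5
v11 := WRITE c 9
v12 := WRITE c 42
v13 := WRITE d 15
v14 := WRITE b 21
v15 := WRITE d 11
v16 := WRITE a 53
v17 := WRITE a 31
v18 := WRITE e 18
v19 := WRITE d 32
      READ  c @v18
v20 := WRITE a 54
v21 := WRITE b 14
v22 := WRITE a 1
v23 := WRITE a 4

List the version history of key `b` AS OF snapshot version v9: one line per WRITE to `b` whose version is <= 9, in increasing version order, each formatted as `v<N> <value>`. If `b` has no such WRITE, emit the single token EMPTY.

Scan writes for key=b with version <= 9:
  v1 WRITE d 21 -> skip
  v2 WRITE d 40 -> skip
  v3 WRITE d 3 -> skip
  v4 WRITE a 57 -> skip
  v5 WRITE e 50 -> skip
  v6 WRITE a 23 -> skip
  v7 WRITE b 55 -> keep
  v8 WRITE c 22 -> skip
  v9 WRITE d 54 -> skip
  v10 WRITE a 42 -> skip
  v11 WRITE c 9 -> skip
  v12 WRITE c 42 -> skip
  v13 WRITE d 15 -> skip
  v14 WRITE b 21 -> drop (> snap)
  v15 WRITE d 11 -> skip
  v16 WRITE a 53 -> skip
  v17 WRITE a 31 -> skip
  v18 WRITE e 18 -> skip
  v19 WRITE d 32 -> skip
  v20 WRITE a 54 -> skip
  v21 WRITE b 14 -> drop (> snap)
  v22 WRITE a 1 -> skip
  v23 WRITE a 4 -> skip
Collected: [(7, 55)]

Answer: v7 55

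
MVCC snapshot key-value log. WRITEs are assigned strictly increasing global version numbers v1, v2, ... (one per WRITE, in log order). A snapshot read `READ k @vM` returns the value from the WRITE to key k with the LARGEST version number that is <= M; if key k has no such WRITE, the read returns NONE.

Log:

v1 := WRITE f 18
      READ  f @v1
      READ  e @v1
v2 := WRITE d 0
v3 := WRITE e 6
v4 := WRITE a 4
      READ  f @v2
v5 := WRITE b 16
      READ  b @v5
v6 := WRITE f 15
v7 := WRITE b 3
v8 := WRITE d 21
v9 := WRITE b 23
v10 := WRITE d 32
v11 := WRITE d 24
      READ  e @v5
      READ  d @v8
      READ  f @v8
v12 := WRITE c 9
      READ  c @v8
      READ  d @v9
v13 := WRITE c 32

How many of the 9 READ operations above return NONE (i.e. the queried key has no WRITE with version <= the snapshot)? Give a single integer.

v1: WRITE f=18  (f history now [(1, 18)])
READ f @v1: history=[(1, 18)] -> pick v1 -> 18
READ e @v1: history=[] -> no version <= 1 -> NONE
v2: WRITE d=0  (d history now [(2, 0)])
v3: WRITE e=6  (e history now [(3, 6)])
v4: WRITE a=4  (a history now [(4, 4)])
READ f @v2: history=[(1, 18)] -> pick v1 -> 18
v5: WRITE b=16  (b history now [(5, 16)])
READ b @v5: history=[(5, 16)] -> pick v5 -> 16
v6: WRITE f=15  (f history now [(1, 18), (6, 15)])
v7: WRITE b=3  (b history now [(5, 16), (7, 3)])
v8: WRITE d=21  (d history now [(2, 0), (8, 21)])
v9: WRITE b=23  (b history now [(5, 16), (7, 3), (9, 23)])
v10: WRITE d=32  (d history now [(2, 0), (8, 21), (10, 32)])
v11: WRITE d=24  (d history now [(2, 0), (8, 21), (10, 32), (11, 24)])
READ e @v5: history=[(3, 6)] -> pick v3 -> 6
READ d @v8: history=[(2, 0), (8, 21), (10, 32), (11, 24)] -> pick v8 -> 21
READ f @v8: history=[(1, 18), (6, 15)] -> pick v6 -> 15
v12: WRITE c=9  (c history now [(12, 9)])
READ c @v8: history=[(12, 9)] -> no version <= 8 -> NONE
READ d @v9: history=[(2, 0), (8, 21), (10, 32), (11, 24)] -> pick v8 -> 21
v13: WRITE c=32  (c history now [(12, 9), (13, 32)])
Read results in order: ['18', 'NONE', '18', '16', '6', '21', '15', 'NONE', '21']
NONE count = 2

Answer: 2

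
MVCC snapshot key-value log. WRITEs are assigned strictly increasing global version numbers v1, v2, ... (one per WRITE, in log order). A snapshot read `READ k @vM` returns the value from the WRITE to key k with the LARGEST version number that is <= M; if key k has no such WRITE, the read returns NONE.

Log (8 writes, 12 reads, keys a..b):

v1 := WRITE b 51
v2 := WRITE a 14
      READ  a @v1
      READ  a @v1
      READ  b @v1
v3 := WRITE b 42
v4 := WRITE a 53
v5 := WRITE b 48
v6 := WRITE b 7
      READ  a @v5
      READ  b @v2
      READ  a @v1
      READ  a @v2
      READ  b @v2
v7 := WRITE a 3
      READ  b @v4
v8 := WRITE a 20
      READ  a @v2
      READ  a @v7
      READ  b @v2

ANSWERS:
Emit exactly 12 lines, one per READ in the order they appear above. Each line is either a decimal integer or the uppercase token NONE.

v1: WRITE b=51  (b history now [(1, 51)])
v2: WRITE a=14  (a history now [(2, 14)])
READ a @v1: history=[(2, 14)] -> no version <= 1 -> NONE
READ a @v1: history=[(2, 14)] -> no version <= 1 -> NONE
READ b @v1: history=[(1, 51)] -> pick v1 -> 51
v3: WRITE b=42  (b history now [(1, 51), (3, 42)])
v4: WRITE a=53  (a history now [(2, 14), (4, 53)])
v5: WRITE b=48  (b history now [(1, 51), (3, 42), (5, 48)])
v6: WRITE b=7  (b history now [(1, 51), (3, 42), (5, 48), (6, 7)])
READ a @v5: history=[(2, 14), (4, 53)] -> pick v4 -> 53
READ b @v2: history=[(1, 51), (3, 42), (5, 48), (6, 7)] -> pick v1 -> 51
READ a @v1: history=[(2, 14), (4, 53)] -> no version <= 1 -> NONE
READ a @v2: history=[(2, 14), (4, 53)] -> pick v2 -> 14
READ b @v2: history=[(1, 51), (3, 42), (5, 48), (6, 7)] -> pick v1 -> 51
v7: WRITE a=3  (a history now [(2, 14), (4, 53), (7, 3)])
READ b @v4: history=[(1, 51), (3, 42), (5, 48), (6, 7)] -> pick v3 -> 42
v8: WRITE a=20  (a history now [(2, 14), (4, 53), (7, 3), (8, 20)])
READ a @v2: history=[(2, 14), (4, 53), (7, 3), (8, 20)] -> pick v2 -> 14
READ a @v7: history=[(2, 14), (4, 53), (7, 3), (8, 20)] -> pick v7 -> 3
READ b @v2: history=[(1, 51), (3, 42), (5, 48), (6, 7)] -> pick v1 -> 51

Answer: NONE
NONE
51
53
51
NONE
14
51
42
14
3
51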